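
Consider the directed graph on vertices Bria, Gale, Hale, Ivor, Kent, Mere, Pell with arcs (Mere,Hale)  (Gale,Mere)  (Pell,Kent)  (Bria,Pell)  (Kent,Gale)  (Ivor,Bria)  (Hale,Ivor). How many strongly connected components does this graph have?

1

{Bria, Gale, Hale, Ivor, Kent, Mere, Pell} are all mutually reachable — one SCC of size 7.
That gives 1 strongly connected component.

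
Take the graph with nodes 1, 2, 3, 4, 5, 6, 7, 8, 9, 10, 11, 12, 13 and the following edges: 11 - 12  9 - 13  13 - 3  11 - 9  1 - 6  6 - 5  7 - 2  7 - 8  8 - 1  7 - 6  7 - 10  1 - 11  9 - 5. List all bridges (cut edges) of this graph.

10-7, 11-12, 13-3, 13-9, 2-7

The edges on the cycle 7-8-1-11-9-5-6-7 are not bridges since each lies on that cycle.
But removing 13 - 3 disconnects 13 from 3; removing 7 - 2 disconnects 7 from 2; removing 9 - 13 disconnects 9 from 13; removing 7 - 10 disconnects 7 from 10 — these are bridges.
In total 5 edges are bridges.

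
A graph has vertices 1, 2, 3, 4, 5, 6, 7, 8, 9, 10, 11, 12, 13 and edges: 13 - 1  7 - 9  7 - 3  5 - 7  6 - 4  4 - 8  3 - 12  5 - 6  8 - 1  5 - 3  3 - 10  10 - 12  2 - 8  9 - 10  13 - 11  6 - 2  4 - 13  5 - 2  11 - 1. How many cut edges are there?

0

The edges on the cycle 5-7-9-10-12-3-5 are not bridges since each lies on that cycle.
Every edge lies on some cycle, so there are no bridges.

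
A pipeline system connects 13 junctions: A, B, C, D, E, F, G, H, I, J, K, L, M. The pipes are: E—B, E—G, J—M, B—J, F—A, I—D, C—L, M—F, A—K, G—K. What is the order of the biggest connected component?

8

H is isolated — a component by itself.
Starting from D we can reach D, I. That is one component of size 2.
Starting from C we can reach C, L. That is one component of size 2.
Starting from A we can reach A, B, E, F, G, J, K, M. That is one component of size 8.
The largest has 8 vertices.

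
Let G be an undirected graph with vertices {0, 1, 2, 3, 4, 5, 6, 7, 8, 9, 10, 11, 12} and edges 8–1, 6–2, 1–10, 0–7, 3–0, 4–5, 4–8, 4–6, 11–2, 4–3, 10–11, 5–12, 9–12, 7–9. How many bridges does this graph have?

The edges on the cycle 4-3-0-7-9-12-5-4 are not bridges since each lies on that cycle.
Every edge lies on some cycle, so there are no bridges.

0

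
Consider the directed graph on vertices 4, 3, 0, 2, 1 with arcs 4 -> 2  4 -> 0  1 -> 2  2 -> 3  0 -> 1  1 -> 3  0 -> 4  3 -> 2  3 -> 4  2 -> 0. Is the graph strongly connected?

From 3 we can reach every vertex (0, 1, 2, 3, 4), and every vertex can reach 3 (0, 1, 2, 3, 4). So the whole graph is one strongly connected component.

Yes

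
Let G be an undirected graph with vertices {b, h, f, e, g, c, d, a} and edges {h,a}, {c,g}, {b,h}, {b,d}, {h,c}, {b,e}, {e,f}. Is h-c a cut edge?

Yes

Removing h-c leaves no path between h and c: the component count goes from 1 to 2. So it is a bridge.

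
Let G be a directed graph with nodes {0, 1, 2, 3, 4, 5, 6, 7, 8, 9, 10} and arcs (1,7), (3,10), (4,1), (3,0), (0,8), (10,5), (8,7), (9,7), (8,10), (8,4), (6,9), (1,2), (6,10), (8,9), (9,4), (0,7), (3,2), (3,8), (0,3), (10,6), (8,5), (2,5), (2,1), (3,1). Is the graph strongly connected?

No

There is no directed path from 7 to 5, so the graph is not strongly connected.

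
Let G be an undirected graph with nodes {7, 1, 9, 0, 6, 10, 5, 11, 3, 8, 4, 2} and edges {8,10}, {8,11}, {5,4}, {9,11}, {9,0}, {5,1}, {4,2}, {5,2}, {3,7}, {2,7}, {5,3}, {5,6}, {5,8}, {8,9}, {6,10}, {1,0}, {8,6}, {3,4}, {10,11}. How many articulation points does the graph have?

1

Removing 5 increases the component count from 1 to 2, so 5 is a cut vertex.
By contrast removing 8 leaves 1 component; it is not a cut vertex. No other vertex is a cut vertex either.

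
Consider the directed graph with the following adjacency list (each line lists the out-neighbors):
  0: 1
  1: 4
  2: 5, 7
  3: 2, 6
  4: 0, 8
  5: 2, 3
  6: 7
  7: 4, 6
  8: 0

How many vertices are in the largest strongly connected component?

4

{0, 1, 4, 8} are all mutually reachable — one SCC of size 4.
{2, 3, 5} are all mutually reachable — one SCC of size 3.
{6, 7} are all mutually reachable — one SCC of size 2.
The largest has 4 vertices.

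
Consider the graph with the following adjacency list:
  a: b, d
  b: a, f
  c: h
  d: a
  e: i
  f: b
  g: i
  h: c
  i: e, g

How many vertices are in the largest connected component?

4

Starting from c we can reach c, h. That is one component of size 2.
Starting from e we can reach e, g, i. That is one component of size 3.
Starting from a we can reach a, b, d, f. That is one component of size 4.
The largest has 4 vertices.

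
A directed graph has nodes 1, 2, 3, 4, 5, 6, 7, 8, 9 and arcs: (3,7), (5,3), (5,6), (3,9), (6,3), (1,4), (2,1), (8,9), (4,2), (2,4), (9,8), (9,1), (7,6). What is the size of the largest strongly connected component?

{1, 2, 4} are all mutually reachable — one SCC of size 3.
{3, 6, 7} are all mutually reachable — one SCC of size 3.
{8, 9} are all mutually reachable — one SCC of size 2.
{5} is an SCC by itself.
The largest has 3 vertices.

3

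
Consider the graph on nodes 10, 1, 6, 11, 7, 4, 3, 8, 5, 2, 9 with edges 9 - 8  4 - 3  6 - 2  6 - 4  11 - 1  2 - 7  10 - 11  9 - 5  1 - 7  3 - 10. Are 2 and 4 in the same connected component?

From 2 we can reach 1, 2, 3, 4, 6, 7, 10, 11, which includes 4.

Yes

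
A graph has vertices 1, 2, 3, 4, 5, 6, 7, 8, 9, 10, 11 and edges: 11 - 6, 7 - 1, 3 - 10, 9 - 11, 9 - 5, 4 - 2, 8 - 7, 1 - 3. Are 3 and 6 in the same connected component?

No

The component containing 3 is {1, 3, 7, 8, 10}, and 6 is not in it.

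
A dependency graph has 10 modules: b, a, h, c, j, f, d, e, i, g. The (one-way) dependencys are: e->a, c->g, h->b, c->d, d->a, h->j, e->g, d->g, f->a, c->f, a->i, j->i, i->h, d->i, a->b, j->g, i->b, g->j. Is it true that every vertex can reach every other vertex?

No

There is no directed path from d to e, so the graph is not strongly connected.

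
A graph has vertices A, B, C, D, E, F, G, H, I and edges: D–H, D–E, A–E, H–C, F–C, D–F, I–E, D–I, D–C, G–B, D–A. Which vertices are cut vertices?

Removing D increases the component count from 2 to 3, so D is a cut vertex.
By contrast removing A leaves 2 components; it is not a cut vertex. No other vertex is a cut vertex either.

D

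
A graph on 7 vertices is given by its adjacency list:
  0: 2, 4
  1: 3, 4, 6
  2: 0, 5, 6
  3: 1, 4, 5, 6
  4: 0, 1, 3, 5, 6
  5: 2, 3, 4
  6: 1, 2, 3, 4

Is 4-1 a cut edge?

No

After removing 4-1, the path 4-6-1 still connects them, so the edge is not a bridge.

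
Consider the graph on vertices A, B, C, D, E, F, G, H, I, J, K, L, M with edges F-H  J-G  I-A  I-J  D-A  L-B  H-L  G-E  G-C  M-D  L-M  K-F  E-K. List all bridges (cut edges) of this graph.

B-L, C-G

The edges on the cycle I-J-G-E-K-F-H-L-M-D-A-I are not bridges since each lies on that cycle.
But removing B-L disconnects B from L; removing G-C disconnects G from C — these are bridges.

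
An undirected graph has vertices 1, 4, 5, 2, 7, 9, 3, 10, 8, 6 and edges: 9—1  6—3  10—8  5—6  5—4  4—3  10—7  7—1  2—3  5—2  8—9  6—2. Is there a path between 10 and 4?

The component containing 10 is {1, 7, 8, 9, 10}, and 4 is not in it.

No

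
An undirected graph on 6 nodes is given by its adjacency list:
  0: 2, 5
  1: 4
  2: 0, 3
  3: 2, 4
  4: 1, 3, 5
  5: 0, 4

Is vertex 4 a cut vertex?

Deleting 4 raises the number of components from 1 to 2, so 4 is a cut vertex.

Yes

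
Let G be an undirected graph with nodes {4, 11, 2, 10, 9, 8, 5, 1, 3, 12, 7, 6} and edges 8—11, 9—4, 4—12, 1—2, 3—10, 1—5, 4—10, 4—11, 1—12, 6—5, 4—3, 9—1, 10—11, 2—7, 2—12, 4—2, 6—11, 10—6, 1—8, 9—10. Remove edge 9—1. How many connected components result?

1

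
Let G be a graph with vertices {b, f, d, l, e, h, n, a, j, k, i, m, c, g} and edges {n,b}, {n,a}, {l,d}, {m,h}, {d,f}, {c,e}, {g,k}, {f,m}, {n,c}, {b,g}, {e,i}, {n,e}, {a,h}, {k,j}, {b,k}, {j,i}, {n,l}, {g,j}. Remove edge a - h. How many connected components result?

a and h are still connected via a-n-l-d-f-m-h, so the component count stays at 1.

1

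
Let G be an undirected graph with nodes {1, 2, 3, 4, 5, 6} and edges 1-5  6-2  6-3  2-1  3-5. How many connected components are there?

2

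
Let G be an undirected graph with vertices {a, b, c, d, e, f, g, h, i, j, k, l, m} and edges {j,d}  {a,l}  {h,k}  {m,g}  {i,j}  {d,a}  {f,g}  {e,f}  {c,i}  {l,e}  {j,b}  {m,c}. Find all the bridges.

The edges on the cycle m-c-i-j-d-a-l-e-f-g-m are not bridges since each lies on that cycle.
But removing h–k disconnects h from k; removing b–j disconnects b from j — these are bridges.

b-j, h-k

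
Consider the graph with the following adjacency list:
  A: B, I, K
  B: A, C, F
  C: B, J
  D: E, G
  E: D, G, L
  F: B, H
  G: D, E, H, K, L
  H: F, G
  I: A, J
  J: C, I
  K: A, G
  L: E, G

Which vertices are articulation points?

Removing G increases the component count from 1 to 2, so G is a cut vertex.
By contrast removing J leaves 1 component; it is not a cut vertex. No other vertex is a cut vertex either.

G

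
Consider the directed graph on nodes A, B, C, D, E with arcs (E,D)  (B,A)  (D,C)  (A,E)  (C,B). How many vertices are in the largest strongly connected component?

5

{A, B, C, D, E} are all mutually reachable — one SCC of size 5.
The largest has 5 vertices.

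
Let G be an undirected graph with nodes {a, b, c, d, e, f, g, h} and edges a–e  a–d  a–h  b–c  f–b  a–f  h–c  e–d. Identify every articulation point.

Removing a increases the component count from 2 to 3, so a is a cut vertex.
By contrast removing c leaves 2 components; it is not a cut vertex. No other vertex is a cut vertex either.

a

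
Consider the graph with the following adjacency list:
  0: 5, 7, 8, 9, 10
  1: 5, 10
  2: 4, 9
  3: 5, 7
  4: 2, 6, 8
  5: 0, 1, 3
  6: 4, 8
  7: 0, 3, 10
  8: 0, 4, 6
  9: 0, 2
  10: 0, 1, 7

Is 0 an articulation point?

Deleting 0 raises the number of components from 1 to 2, so 0 is a cut vertex.

Yes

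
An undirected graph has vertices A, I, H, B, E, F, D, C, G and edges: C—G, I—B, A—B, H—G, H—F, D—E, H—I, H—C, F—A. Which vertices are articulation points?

Removing H increases the component count from 2 to 3, so H is a cut vertex.
By contrast removing A leaves 2 components; it is not a cut vertex. No other vertex is a cut vertex either.

H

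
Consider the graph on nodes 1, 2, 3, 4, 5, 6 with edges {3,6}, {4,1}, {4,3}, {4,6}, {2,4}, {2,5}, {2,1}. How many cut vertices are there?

Removing 2 increases the component count from 1 to 2, so 2 is a cut vertex.
Removing 4 increases the component count from 1 to 2, so 4 is a cut vertex.
By contrast removing 1 leaves 1 component; it is not a cut vertex. No other vertex is a cut vertex either.

2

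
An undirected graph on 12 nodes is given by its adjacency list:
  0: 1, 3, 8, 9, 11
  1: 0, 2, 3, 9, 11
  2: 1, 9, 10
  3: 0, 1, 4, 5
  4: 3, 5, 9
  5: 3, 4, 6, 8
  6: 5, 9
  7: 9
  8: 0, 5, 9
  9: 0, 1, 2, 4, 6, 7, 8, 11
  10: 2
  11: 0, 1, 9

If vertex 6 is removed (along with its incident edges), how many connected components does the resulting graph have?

With 6 gone, the remaining components are: {0, 1, 2, 3, 4, 5, 7, 8, 9, 10, 11}.
That is 1 component.

1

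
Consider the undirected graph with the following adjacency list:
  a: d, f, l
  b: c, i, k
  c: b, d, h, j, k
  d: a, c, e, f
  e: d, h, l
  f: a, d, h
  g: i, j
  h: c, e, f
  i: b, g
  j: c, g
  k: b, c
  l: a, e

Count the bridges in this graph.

The edges on the cycle d-f-a-d are not bridges since each lies on that cycle.
Every edge lies on some cycle, so there are no bridges.

0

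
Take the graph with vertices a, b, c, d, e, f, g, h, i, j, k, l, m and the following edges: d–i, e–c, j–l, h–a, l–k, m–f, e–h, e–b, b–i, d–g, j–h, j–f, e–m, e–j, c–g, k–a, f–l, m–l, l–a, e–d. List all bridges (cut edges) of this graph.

The edges on the cycle m-f-l-m are not bridges since each lies on that cycle.
Every edge lies on some cycle, so there are no bridges.

none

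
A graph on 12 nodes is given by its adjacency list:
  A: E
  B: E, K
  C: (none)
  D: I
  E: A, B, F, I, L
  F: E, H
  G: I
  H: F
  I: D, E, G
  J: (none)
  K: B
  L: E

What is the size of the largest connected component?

10

C is isolated — a component by itself.
J is isolated — a component by itself.
Starting from A we can reach A, B, D, E, F, G, H, I, K, L. That is one component of size 10.
The largest has 10 vertices.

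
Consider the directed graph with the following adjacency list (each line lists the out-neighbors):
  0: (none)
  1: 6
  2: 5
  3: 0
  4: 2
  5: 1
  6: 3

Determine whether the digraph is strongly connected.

No

There is no directed path from 2 to 4, so the graph is not strongly connected.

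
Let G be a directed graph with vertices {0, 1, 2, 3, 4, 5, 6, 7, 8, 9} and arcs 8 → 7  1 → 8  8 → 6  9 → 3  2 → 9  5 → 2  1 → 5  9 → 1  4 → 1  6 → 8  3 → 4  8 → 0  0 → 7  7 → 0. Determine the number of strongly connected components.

3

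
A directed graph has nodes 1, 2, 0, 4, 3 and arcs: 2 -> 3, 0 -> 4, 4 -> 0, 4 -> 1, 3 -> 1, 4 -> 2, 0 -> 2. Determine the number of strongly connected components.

4

{0, 4} are all mutually reachable — one SCC of size 2.
{3} is an SCC by itself.
{1} is an SCC by itself.
{2} is an SCC by itself.
That gives 4 strongly connected components.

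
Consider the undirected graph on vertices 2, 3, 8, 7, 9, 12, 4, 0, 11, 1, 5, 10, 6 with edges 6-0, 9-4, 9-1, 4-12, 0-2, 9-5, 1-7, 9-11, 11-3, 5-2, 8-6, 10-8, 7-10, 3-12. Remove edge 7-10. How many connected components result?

7 and 10 are still connected via 7-1-9-5-2-0-6-8-10, so the component count stays at 1.

1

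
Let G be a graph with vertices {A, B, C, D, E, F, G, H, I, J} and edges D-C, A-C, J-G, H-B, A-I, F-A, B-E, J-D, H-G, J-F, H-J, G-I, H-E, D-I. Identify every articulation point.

H

Removing H increases the component count from 1 to 2, so H is a cut vertex.
By contrast removing J leaves 1 component; it is not a cut vertex. No other vertex is a cut vertex either.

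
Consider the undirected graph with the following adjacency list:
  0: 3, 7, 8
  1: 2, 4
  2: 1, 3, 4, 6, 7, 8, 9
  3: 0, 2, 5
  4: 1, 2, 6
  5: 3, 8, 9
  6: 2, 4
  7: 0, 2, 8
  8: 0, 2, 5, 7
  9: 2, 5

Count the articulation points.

Removing 2 increases the component count from 1 to 2, so 2 is a cut vertex.
By contrast removing 3 leaves 1 component; it is not a cut vertex. No other vertex is a cut vertex either.

1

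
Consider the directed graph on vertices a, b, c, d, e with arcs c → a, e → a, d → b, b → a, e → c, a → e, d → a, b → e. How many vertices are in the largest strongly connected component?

{a, c, e} are all mutually reachable — one SCC of size 3.
{d} is an SCC by itself.
{b} is an SCC by itself.
The largest has 3 vertices.

3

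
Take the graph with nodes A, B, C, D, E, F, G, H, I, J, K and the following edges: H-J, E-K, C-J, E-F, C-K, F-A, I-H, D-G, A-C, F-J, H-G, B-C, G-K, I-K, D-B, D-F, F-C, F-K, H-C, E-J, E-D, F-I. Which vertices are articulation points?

none

Removing K, for instance, still leaves 1 component. No single vertex removal increases the component count — the graph has no articulation points.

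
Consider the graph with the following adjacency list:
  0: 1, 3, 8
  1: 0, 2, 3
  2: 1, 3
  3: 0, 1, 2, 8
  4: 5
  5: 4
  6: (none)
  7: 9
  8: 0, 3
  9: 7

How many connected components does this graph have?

4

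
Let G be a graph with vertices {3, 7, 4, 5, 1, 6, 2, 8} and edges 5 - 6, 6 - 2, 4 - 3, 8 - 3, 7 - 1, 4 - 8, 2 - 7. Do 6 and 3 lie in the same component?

The component containing 6 is {1, 2, 5, 6, 7}, and 3 is not in it.

No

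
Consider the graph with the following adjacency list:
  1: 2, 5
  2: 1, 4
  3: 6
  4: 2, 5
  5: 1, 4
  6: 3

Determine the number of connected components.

Starting from 3 we can reach 3, 6. That is one component of size 2.
Starting from 1 we can reach 1, 2, 4, 5. That is one component of size 4.
Total: 2 components.

2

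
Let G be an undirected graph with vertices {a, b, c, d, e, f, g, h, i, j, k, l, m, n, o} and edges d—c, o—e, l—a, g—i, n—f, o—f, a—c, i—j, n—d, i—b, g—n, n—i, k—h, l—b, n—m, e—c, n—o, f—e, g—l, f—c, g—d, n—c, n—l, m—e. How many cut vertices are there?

1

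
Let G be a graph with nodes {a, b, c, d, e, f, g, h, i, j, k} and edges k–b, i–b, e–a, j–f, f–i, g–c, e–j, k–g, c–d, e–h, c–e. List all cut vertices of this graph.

c, e

Removing c increases the component count from 1 to 2, so c is a cut vertex.
Removing e increases the component count from 1 to 3, so e is a cut vertex.
By contrast removing i leaves 1 component; it is not a cut vertex. No other vertex is a cut vertex either.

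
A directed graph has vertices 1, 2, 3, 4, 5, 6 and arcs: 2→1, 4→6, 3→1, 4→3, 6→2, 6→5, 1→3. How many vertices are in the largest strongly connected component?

{1, 3} are all mutually reachable — one SCC of size 2.
{6} is an SCC by itself.
{5} is an SCC by itself.
{2} is an SCC by itself.
{4} is an SCC by itself.
The largest has 2 vertices.

2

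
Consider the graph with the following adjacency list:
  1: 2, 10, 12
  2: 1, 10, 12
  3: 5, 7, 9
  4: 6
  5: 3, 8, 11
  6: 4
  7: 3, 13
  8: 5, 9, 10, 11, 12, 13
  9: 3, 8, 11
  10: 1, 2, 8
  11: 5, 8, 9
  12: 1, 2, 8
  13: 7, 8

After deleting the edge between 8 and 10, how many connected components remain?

2

8 and 10 are still connected via 8-12-2-10, so the component count stays at 2.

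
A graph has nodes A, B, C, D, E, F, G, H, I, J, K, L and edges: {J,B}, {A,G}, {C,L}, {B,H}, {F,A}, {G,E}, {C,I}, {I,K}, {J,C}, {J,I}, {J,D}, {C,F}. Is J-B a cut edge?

Removing J-B leaves no path between J and B: the component count goes from 1 to 2. So it is a bridge.

Yes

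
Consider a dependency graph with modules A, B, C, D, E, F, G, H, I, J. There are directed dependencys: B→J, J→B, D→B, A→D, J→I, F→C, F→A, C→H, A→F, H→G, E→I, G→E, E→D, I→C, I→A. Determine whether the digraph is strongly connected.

Yes

From G we can reach every vertex (A, B, C, D, E, F, G, H, I, J), and every vertex can reach G (A, B, C, D, E, F, G, H, I, J). So the whole graph is one strongly connected component.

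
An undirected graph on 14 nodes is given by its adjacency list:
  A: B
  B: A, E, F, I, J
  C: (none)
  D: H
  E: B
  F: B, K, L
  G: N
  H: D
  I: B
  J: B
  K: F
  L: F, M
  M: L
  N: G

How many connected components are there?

C is isolated — a component by itself.
Starting from D we can reach D, H. That is one component of size 2.
Starting from G we can reach G, N. That is one component of size 2.
Starting from A we can reach A, B, E, F, I, J, K, L, M. That is one component of size 9.
Total: 4 components.

4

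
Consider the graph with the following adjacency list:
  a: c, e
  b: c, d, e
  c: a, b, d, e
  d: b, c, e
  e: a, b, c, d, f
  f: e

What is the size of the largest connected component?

6

Starting from a we can reach a, b, c, d, e, f. That is one component of size 6.
The largest has 6 vertices.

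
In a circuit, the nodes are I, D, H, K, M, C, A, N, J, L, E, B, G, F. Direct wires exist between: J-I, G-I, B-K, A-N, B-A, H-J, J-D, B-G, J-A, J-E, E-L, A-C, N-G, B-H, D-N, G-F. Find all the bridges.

The edges on the cycle B-H-J-D-N-G-B are not bridges since each lies on that cycle.
But removing G-F disconnects G from F; removing K-B disconnects K from B; removing L-E disconnects L from E; removing J-E disconnects J from E — these are bridges.
In total 5 edges are bridges.

A-C, B-K, E-J, E-L, F-G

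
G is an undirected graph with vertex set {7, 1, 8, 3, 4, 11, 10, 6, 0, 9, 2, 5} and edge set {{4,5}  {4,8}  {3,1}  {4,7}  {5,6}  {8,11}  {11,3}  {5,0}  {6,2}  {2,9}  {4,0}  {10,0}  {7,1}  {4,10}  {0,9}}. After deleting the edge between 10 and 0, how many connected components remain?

1

10 and 0 are still connected via 10-4-0, so the component count stays at 1.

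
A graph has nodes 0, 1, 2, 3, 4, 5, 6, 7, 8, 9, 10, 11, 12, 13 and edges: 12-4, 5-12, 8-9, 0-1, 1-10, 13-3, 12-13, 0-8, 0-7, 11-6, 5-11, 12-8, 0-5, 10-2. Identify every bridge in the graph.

0-1, 0-7, 1-10, 10-2, 11-5, 11-6, 12-13, 12-4, 13-3, 8-9

The edges on the cycle 0-5-12-8-0 are not bridges since each lies on that cycle.
But removing 0-7 disconnects 0 from 7; removing 5-11 disconnects 5 from 11; removing 10-2 disconnects 10 from 2; removing 12-13 disconnects 12 from 13 — these are bridges.
In total 10 edges are bridges.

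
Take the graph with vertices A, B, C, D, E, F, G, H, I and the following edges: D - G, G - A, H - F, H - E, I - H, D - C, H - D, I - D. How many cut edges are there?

5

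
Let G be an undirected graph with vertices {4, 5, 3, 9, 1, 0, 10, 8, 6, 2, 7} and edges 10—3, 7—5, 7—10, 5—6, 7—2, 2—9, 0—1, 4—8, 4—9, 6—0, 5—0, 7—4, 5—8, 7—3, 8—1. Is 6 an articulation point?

Deleting 6 leaves 1 component (was 1) (its neighbors 0, 5 remain connected to each other), so 6 is not a cut vertex.

No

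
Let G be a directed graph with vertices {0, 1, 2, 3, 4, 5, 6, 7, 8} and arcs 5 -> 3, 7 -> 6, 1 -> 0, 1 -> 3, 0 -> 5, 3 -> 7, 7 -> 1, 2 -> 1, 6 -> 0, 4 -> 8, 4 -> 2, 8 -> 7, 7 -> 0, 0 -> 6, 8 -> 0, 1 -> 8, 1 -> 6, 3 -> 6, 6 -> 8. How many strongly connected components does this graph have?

{0, 1, 3, 5, 6, 7, 8} are all mutually reachable — one SCC of size 7.
{2} is an SCC by itself.
{4} is an SCC by itself.
That gives 3 strongly connected components.

3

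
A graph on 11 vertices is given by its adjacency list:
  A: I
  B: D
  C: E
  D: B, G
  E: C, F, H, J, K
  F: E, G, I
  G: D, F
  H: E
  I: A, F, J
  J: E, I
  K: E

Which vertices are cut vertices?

Removing D increases the component count from 1 to 2, so D is a cut vertex.
Removing E increases the component count from 1 to 4, so E is a cut vertex.
Removing F increases the component count from 1 to 2, so F is a cut vertex.
Likewise G, I are cut vertices.
By contrast removing C leaves 1 component; it is not a cut vertex. No other vertex is a cut vertex either.

D, E, F, G, I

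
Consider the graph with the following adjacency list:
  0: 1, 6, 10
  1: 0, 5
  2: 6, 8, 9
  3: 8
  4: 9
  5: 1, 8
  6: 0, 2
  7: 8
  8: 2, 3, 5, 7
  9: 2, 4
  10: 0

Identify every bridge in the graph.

The edges on the cycle 2-6-0-1-5-8-2 are not bridges since each lies on that cycle.
But removing 9-4 disconnects 9 from 4; removing 8-7 disconnects 8 from 7; removing 3-8 disconnects 3 from 8; removing 0-10 disconnects 0 from 10 — these are bridges.
In total 5 edges are bridges.

0-10, 2-9, 3-8, 4-9, 7-8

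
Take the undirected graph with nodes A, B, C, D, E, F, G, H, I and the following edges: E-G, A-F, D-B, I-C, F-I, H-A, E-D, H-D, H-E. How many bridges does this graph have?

6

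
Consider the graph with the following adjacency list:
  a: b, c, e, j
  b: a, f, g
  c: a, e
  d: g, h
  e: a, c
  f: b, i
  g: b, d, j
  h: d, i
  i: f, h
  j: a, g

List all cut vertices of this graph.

a

Removing a increases the component count from 1 to 2, so a is a cut vertex.
By contrast removing b leaves 1 component; it is not a cut vertex. No other vertex is a cut vertex either.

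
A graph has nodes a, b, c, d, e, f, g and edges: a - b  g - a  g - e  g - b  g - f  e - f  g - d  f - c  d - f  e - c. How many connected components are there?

Starting from a we can reach a, b, c, d, e, f, g. That is one component of size 7.
Total: 1 component.

1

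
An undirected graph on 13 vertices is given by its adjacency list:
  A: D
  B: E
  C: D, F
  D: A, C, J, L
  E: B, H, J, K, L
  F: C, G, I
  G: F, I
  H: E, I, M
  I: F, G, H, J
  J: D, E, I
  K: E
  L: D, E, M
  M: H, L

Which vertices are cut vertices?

Removing D increases the component count from 1 to 2, so D is a cut vertex.
Removing E increases the component count from 1 to 3, so E is a cut vertex.
By contrast removing H leaves 1 component; it is not a cut vertex. No other vertex is a cut vertex either.

D, E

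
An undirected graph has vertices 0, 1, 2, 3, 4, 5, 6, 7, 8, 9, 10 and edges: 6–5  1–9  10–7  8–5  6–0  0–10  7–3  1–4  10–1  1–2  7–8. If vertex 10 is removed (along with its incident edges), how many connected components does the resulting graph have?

2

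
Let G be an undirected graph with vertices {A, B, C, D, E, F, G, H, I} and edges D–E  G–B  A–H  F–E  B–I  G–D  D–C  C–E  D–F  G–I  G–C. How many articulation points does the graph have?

Removing G increases the component count from 2 to 3, so G is a cut vertex.
By contrast removing I leaves 2 components; it is not a cut vertex. No other vertex is a cut vertex either.

1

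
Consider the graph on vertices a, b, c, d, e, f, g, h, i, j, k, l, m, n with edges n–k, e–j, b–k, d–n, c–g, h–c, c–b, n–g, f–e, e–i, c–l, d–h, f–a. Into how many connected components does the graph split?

3

m is isolated — a component by itself.
Starting from a we can reach a, e, f, i, j. That is one component of size 5.
Starting from b we can reach b, c, d, g, h, k, l, n. That is one component of size 8.
Total: 3 components.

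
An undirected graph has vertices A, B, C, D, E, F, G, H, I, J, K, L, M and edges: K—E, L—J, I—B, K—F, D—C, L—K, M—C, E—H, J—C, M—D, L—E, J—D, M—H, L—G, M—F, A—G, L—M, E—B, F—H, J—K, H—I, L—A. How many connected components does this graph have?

Starting from A we can reach A, B, C, D, E, F, G, H, I, J, K, L, M. That is one component of size 13.
Total: 1 component.

1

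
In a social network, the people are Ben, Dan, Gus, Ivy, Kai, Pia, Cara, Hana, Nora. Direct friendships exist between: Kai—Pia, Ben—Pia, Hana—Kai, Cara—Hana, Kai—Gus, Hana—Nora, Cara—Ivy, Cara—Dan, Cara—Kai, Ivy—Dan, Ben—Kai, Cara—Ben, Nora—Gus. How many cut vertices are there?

Removing Cara increases the component count from 1 to 2, so Cara is a cut vertex.
By contrast removing Dan leaves 1 component; it is not a cut vertex. No other vertex is a cut vertex either.

1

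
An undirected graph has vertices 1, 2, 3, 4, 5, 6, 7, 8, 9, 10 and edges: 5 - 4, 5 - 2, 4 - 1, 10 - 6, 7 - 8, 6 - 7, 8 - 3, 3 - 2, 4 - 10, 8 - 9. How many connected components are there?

Starting from 1 we can reach 1, 2, 3, 4, 5, 6, 7, 8, 9, 10. That is one component of size 10.
Total: 1 component.

1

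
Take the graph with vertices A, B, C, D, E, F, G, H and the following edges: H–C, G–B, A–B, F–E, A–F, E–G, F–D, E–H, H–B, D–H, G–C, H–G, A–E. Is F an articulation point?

Deleting F leaves 1 component (was 1) (its neighbors A, D, E remain connected to each other), so F is not a cut vertex.

No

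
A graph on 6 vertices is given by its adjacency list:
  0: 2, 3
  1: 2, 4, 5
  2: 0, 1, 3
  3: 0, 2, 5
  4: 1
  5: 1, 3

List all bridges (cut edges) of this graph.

The edges on the cycle 1-2-0-3-5-1 are not bridges since each lies on that cycle.
But removing 1-4 disconnects 1 from 4 — this is a bridge.

1-4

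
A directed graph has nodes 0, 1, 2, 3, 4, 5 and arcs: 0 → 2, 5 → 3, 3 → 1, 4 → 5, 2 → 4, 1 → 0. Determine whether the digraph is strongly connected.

From 5 we can reach every vertex (0, 1, 2, 3, 4, 5), and every vertex can reach 5 (0, 1, 2, 3, 4, 5). So the whole graph is one strongly connected component.

Yes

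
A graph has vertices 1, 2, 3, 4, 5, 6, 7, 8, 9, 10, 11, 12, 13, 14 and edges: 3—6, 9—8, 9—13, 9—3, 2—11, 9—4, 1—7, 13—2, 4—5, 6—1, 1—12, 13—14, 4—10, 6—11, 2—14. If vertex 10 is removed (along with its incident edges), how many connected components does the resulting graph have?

With 10 gone, the remaining components are: {1, 2, 3, 4, 5, 6, 7, 8, 9, 11, 12, 13, 14}.
That is 1 component.

1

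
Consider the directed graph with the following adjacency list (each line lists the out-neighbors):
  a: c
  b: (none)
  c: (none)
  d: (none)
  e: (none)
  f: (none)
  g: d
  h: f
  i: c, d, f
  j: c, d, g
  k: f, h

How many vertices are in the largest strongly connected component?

1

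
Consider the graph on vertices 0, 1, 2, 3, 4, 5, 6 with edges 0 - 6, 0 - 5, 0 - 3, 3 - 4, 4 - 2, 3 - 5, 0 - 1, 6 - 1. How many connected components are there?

Starting from 0 we can reach 0, 1, 2, 3, 4, 5, 6. That is one component of size 7.
Total: 1 component.

1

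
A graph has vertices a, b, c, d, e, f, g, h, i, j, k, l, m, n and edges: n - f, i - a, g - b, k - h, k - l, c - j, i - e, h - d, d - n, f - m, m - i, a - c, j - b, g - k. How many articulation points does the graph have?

2

Removing i increases the component count from 1 to 2, so i is a cut vertex.
Removing k increases the component count from 1 to 2, so k is a cut vertex.
By contrast removing a leaves 1 component; it is not a cut vertex. No other vertex is a cut vertex either.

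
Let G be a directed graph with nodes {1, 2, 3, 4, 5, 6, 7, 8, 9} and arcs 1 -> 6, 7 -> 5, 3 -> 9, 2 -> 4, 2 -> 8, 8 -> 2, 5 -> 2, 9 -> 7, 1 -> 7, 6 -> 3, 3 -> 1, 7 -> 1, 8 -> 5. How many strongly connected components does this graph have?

3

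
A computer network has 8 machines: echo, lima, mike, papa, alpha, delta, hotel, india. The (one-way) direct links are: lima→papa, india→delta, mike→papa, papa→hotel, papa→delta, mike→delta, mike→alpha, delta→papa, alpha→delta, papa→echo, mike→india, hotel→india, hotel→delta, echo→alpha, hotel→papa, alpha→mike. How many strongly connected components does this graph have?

2

{echo, mike, papa, alpha, delta, hotel, india} are all mutually reachable — one SCC of size 7.
{lima} is an SCC by itself.
That gives 2 strongly connected components.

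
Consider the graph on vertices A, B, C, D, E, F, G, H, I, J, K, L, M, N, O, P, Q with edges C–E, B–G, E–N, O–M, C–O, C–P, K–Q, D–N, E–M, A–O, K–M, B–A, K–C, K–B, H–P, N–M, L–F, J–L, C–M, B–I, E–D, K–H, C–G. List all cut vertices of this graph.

B, K, L

Removing B increases the component count from 2 to 3, so B is a cut vertex.
Removing K increases the component count from 2 to 3, so K is a cut vertex.
Removing L increases the component count from 2 to 3, so L is a cut vertex.
By contrast removing J leaves 2 components; it is not a cut vertex. No other vertex is a cut vertex either.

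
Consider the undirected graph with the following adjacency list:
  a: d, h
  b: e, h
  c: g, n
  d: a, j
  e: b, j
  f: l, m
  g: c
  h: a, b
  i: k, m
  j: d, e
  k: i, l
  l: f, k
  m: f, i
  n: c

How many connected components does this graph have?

3

Starting from c we can reach c, g, n. That is one component of size 3.
Starting from f we can reach f, i, k, l, m. That is one component of size 5.
Starting from a we can reach a, b, d, e, h, j. That is one component of size 6.
Total: 3 components.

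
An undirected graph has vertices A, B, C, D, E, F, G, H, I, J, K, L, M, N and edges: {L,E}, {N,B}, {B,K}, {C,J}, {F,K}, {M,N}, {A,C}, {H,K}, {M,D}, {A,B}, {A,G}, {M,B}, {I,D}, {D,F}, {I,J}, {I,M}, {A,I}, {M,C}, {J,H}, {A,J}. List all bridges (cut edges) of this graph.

A-G, E-L

The edges on the cycle I-M-N-B-K-F-D-I are not bridges since each lies on that cycle.
But removing L—E disconnects L from E; removing A—G disconnects A from G — these are bridges.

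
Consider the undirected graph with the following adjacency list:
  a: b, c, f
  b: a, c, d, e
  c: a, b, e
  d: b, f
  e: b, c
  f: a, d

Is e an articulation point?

Deleting e leaves 1 component (was 1) (its neighbors b, c remain connected to each other), so e is not a cut vertex.

No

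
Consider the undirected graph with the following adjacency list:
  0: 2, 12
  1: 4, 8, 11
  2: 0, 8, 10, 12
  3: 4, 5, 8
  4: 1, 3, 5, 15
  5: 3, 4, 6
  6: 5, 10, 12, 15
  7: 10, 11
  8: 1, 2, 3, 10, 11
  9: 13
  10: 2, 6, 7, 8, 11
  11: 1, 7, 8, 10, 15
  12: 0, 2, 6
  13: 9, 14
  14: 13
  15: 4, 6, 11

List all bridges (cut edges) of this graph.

13-14, 13-9

The edges on the cycle 10-11-7-10 are not bridges since each lies on that cycle.
But removing 14-13 disconnects 14 from 13; removing 13-9 disconnects 13 from 9 — these are bridges.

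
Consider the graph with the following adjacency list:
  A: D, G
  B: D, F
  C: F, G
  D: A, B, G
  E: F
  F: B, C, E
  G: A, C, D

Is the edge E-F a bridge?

Yes

Removing E-F leaves no path between E and F: the component count goes from 1 to 2. So it is a bridge.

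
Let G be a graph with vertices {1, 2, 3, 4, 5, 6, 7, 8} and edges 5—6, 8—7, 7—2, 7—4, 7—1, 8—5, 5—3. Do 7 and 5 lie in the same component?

Yes

From 7 we can reach 1, 2, 3, 4, 5, 6, 7, 8, which includes 5.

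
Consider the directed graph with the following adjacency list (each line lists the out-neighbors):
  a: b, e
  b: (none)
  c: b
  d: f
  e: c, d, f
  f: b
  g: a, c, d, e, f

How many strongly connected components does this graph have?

7

{c} is an SCC by itself.
{g} is an SCC by itself.
{a} is an SCC by itself.
{f} is an SCC by itself.
{d} is an SCC by itself.
(and 2 more singleton SCCs)
That gives 7 strongly connected components.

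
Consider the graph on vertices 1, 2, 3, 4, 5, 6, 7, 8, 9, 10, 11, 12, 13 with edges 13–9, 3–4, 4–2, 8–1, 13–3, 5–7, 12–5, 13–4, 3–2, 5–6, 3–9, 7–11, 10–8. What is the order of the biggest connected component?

5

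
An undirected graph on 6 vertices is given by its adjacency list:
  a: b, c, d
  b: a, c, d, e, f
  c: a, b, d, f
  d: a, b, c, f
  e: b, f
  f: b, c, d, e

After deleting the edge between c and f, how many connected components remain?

c and f are still connected via c-b-f, so the component count stays at 1.

1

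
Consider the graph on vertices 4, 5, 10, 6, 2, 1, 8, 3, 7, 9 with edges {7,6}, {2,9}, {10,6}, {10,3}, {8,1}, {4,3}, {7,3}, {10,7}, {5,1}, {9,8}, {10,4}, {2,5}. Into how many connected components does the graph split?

Starting from 1 we can reach 1, 2, 5, 8, 9. That is one component of size 5.
Starting from 3 we can reach 3, 4, 6, 7, 10. That is one component of size 5.
Total: 2 components.

2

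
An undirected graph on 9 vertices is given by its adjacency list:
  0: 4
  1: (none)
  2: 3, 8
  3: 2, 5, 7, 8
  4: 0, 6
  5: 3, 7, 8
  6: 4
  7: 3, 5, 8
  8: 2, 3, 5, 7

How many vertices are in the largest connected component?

1 is isolated — a component by itself.
Starting from 0 we can reach 0, 4, 6. That is one component of size 3.
Starting from 2 we can reach 2, 3, 5, 7, 8. That is one component of size 5.
The largest has 5 vertices.

5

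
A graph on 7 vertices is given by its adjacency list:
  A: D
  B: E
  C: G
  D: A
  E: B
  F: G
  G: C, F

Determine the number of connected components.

Starting from A we can reach A, D. That is one component of size 2.
Starting from B we can reach B, E. That is one component of size 2.
Starting from C we can reach C, F, G. That is one component of size 3.
Total: 3 components.

3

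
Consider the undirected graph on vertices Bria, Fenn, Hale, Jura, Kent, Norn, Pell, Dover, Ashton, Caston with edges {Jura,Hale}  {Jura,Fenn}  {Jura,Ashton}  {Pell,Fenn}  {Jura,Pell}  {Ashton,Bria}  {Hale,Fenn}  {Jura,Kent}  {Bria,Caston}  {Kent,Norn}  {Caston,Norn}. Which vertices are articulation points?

Removing Jura increases the component count from 2 to 3, so Jura is a cut vertex.
By contrast removing Pell leaves 2 components; it is not a cut vertex. No other vertex is a cut vertex either.

Jura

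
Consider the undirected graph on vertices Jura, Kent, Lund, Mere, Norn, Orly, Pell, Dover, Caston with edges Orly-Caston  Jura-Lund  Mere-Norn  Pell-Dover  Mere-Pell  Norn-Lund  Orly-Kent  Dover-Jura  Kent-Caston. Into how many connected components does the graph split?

Starting from Kent we can reach Kent, Orly, Caston. That is one component of size 3.
Starting from Jura we can reach Jura, Lund, Mere, Norn, Pell, Dover. That is one component of size 6.
Total: 2 components.

2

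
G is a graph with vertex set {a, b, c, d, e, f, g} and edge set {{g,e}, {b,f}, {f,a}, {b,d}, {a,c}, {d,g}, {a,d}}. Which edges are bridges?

The edges on the cycle b-f-a-d-b are not bridges since each lies on that cycle.
But removing d - g disconnects d from g; removing g - e disconnects g from e; removing a - c disconnects a from c — these are bridges.

a-c, d-g, e-g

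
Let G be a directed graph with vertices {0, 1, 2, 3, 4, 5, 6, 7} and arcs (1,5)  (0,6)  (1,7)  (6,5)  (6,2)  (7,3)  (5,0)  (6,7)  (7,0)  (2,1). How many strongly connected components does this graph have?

{0, 1, 2, 5, 6, 7} are all mutually reachable — one SCC of size 6.
{3} is an SCC by itself.
{4} is an SCC by itself.
That gives 3 strongly connected components.

3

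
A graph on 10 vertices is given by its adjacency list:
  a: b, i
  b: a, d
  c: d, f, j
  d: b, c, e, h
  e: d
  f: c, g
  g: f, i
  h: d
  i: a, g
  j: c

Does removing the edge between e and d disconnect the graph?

Yes

Removing e-d leaves no path between e and d: the component count goes from 1 to 2. So it is a bridge.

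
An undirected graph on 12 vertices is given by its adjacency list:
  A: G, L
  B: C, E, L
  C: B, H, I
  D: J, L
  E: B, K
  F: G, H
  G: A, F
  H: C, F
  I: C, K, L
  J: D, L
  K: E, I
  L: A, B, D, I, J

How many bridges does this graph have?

The edges on the cycle L-J-D-L are not bridges since each lies on that cycle.
Every edge lies on some cycle, so there are no bridges.

0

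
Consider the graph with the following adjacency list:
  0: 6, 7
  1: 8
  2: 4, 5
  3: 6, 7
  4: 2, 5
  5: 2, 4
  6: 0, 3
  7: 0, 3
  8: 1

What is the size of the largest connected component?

Starting from 1 we can reach 1, 8. That is one component of size 2.
Starting from 2 we can reach 2, 4, 5. That is one component of size 3.
Starting from 0 we can reach 0, 3, 6, 7. That is one component of size 4.
The largest has 4 vertices.

4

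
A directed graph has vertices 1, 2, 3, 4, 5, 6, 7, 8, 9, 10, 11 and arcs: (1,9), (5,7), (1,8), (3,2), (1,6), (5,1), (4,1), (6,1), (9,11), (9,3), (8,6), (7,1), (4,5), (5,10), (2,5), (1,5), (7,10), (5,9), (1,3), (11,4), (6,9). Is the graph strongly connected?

There is no directed path from 10 to 1, so the graph is not strongly connected.

No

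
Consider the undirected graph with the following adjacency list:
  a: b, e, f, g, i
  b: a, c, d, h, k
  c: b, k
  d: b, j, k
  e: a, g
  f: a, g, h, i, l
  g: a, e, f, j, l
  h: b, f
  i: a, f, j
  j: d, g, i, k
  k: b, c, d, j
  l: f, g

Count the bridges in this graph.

The edges on the cycle k-j-d-k are not bridges since each lies on that cycle.
Every edge lies on some cycle, so there are no bridges.

0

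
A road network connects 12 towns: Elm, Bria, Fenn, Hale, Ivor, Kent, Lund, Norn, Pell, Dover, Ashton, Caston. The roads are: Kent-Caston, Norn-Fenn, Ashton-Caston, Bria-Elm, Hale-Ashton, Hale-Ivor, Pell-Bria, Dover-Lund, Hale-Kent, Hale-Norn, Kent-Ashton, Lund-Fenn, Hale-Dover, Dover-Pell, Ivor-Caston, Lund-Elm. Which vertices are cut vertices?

Hale

Removing Hale increases the component count from 1 to 2, so Hale is a cut vertex.
By contrast removing Dover leaves 1 component; it is not a cut vertex. No other vertex is a cut vertex either.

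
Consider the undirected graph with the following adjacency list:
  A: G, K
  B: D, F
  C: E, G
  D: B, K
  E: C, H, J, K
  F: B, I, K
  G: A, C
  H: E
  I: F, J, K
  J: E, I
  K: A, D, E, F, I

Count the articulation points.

Removing E increases the component count from 1 to 2, so E is a cut vertex.
By contrast removing K leaves 1 component; it is not a cut vertex. No other vertex is a cut vertex either.

1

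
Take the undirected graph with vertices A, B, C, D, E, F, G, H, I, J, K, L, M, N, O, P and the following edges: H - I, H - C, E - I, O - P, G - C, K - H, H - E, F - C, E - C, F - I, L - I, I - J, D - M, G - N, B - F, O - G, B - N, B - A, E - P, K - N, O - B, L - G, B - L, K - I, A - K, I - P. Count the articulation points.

1

Removing I increases the component count from 2 to 3, so I is a cut vertex.
By contrast removing P leaves 2 components; it is not a cut vertex. No other vertex is a cut vertex either.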